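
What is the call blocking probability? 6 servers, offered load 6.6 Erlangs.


B(N,A) = (A^N/N!) / sum(A^k/k!, k=0..N) with N=6, A=6.6 = 0.3057

0.3057


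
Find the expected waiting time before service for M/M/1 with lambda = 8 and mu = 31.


rho = 8/31; Wq = rho/(mu - lambda) = 0.0112 hours

0.0112 hours


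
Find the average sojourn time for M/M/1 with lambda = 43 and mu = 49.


W = 1/(mu - lambda) = 1/(49 - 43) = 0.1667 hours

0.1667 hours


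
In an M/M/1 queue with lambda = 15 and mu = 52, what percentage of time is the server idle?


Idle fraction = (1 - rho) * 100 = (1 - 15/52) * 100 = 71.2%

71.2%


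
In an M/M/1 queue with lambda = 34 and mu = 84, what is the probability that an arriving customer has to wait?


P(wait) = rho = lambda/mu = 34/84 = 0.4048

0.4048


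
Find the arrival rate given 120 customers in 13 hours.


lambda = total arrivals / time = 120 / 13 = 9.23 per hour

9.23 per hour


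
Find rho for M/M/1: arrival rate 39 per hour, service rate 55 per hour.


rho = lambda/mu = 39/55 = 0.7091

0.7091


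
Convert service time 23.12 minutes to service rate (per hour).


mu = 60 / avg_service_time = 60 / 23.12 = 2.6 per hour

2.6 per hour


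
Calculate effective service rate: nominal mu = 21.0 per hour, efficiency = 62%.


Effective rate = mu * efficiency = 21.0 * 0.62 = 13.02 per hour

13.02 per hour


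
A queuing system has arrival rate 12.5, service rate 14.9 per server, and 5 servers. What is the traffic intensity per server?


rho = lambda / (c * mu) = 12.5 / (5 * 14.9) = 0.1678

0.1678


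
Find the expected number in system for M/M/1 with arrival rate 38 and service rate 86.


rho = 38/86; L = rho/(1-rho) = 0.79

0.79


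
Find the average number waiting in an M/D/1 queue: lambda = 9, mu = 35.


M/D/1: Lq = rho^2 / (2*(1-rho)) where rho = 9/35; Lq = 0.04

0.04


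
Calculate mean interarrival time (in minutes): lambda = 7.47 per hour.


Mean interarrival time = 60/lambda = 60/7.47 = 8.03 minutes

8.03 minutes


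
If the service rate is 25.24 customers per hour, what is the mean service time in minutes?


Mean service time = 60/mu = 60/25.24 = 2.38 minutes

2.38 minutes


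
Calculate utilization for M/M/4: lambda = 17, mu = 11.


rho = lambda/(c*mu) = 17/(4*11) = 0.3864

0.3864


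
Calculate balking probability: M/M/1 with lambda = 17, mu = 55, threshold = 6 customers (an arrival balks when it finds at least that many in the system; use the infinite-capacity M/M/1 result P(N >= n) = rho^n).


P(N >= 6) = rho^6 = (17/55)^6 = 0.0009

0.0009


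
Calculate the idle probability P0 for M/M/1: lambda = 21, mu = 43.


P0 = 1 - rho = 1 - 21/43 = 0.5116

0.5116


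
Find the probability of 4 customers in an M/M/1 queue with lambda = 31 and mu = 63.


rho = 31/63; P(n) = (1-rho)*rho^n = (1-31/63)*(31/63)^4 = 0.0298

0.0298


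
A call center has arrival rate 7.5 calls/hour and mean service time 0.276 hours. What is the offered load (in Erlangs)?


Offered load a = lambda * E[S] = 7.5 * 0.276 = 2.07 Erlangs

2.07 Erlangs


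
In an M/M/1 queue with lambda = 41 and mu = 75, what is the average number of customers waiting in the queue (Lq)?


rho = 41/75; Lq = rho^2/(1-rho) = 0.66

0.66


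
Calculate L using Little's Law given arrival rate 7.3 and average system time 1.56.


L = lambda * W = 7.3 * 1.56 = 11.39

11.39


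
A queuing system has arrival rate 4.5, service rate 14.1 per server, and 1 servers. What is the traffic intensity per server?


rho = lambda / (c * mu) = 4.5 / (1 * 14.1) = 0.3191

0.3191


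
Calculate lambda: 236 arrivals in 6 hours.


lambda = total arrivals / time = 236 / 6 = 39.33 per hour

39.33 per hour


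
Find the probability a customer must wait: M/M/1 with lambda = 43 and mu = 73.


P(wait) = rho = lambda/mu = 43/73 = 0.589

0.589


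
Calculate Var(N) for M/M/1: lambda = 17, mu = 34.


rho = 17/34; Var(N) = rho/(1-rho)^2 = 2.0

2.0


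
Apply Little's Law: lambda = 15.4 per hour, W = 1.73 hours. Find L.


L = lambda * W = 15.4 * 1.73 = 26.64

26.64


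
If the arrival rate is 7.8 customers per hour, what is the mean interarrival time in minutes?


Mean interarrival time = 60/lambda = 60/7.8 = 7.69 minutes

7.69 minutes


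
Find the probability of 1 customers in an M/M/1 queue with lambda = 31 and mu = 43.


rho = 31/43; P(n) = (1-rho)*rho^n = (1-31/43)*(31/43)^1 = 0.2012

0.2012


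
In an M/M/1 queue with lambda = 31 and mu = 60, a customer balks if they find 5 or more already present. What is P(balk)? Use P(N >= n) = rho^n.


P(N >= 5) = rho^5 = (31/60)^5 = 0.0368

0.0368


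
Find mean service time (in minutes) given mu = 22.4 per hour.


Mean service time = 60/mu = 60/22.4 = 2.68 minutes

2.68 minutes


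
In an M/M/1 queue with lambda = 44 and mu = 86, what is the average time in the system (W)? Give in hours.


W = 1/(mu - lambda) = 1/(86 - 44) = 0.0238 hours

0.0238 hours


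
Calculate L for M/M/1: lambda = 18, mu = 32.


rho = 18/32; L = rho/(1-rho) = 1.29

1.29


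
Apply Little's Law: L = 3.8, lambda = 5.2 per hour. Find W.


W = L / lambda = 3.8 / 5.2 = 0.7308 hours

0.7308 hours


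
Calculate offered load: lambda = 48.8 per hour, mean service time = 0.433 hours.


Offered load a = lambda * E[S] = 48.8 * 0.433 = 21.13 Erlangs

21.13 Erlangs


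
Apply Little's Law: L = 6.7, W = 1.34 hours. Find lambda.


lambda = L / W = 6.7 / 1.34 = 5.0 per hour

5.0 per hour


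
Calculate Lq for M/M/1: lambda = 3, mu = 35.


rho = 3/35; Lq = rho^2/(1-rho) = 0.01

0.01


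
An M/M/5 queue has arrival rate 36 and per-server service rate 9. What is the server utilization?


rho = lambda/(c*mu) = 36/(5*9) = 0.8

0.8


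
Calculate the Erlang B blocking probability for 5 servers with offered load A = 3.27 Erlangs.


B(N,A) = (A^N/N!) / sum(A^k/k!, k=0..N) with N=5, A=3.27 = 0.1336

0.1336


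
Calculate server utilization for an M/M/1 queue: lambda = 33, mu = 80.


rho = lambda/mu = 33/80 = 0.4125

0.4125


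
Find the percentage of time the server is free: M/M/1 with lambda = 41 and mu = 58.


Idle fraction = (1 - rho) * 100 = (1 - 41/58) * 100 = 29.3%

29.3%


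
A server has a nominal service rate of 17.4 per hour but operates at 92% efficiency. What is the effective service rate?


Effective rate = mu * efficiency = 17.4 * 0.92 = 16.01 per hour

16.01 per hour


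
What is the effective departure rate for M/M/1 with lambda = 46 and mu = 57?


For a stable queue (lambda < mu), throughput = lambda = 46 per hour

46 per hour


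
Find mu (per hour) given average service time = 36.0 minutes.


mu = 60 / avg_service_time = 60 / 36.0 = 1.67 per hour

1.67 per hour


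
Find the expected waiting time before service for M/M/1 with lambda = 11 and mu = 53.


rho = 11/53; Wq = rho/(mu - lambda) = 0.0049 hours

0.0049 hours


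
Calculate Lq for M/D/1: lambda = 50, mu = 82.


M/D/1: Lq = rho^2 / (2*(1-rho)) where rho = 50/82; Lq = 0.48

0.48


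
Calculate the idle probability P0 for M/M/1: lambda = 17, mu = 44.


P0 = 1 - rho = 1 - 17/44 = 0.6136

0.6136


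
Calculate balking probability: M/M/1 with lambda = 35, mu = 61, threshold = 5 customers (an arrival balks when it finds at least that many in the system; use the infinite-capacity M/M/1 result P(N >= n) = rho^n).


P(N >= 5) = rho^5 = (35/61)^5 = 0.0622

0.0622


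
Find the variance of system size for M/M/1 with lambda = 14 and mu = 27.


rho = 14/27; Var(N) = rho/(1-rho)^2 = 2.24

2.24


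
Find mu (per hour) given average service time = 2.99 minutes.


mu = 60 / avg_service_time = 60 / 2.99 = 20.07 per hour

20.07 per hour


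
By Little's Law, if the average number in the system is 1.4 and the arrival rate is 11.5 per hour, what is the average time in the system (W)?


W = L / lambda = 1.4 / 11.5 = 0.1217 hours

0.1217 hours


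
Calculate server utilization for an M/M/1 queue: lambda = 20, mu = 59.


rho = lambda/mu = 20/59 = 0.339

0.339


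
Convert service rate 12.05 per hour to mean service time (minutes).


Mean service time = 60/mu = 60/12.05 = 4.98 minutes

4.98 minutes


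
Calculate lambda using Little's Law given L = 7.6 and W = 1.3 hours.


lambda = L / W = 7.6 / 1.3 = 5.85 per hour

5.85 per hour


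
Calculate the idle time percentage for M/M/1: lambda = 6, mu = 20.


Idle fraction = (1 - rho) * 100 = (1 - 6/20) * 100 = 70.0%

70.0%


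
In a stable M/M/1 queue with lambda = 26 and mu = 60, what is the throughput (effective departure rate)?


For a stable queue (lambda < mu), throughput = lambda = 26 per hour

26 per hour


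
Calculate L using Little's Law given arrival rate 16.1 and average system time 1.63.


L = lambda * W = 16.1 * 1.63 = 26.24

26.24


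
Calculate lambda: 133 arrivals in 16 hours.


lambda = total arrivals / time = 133 / 16 = 8.31 per hour

8.31 per hour


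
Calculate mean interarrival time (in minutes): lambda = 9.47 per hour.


Mean interarrival time = 60/lambda = 60/9.47 = 6.34 minutes

6.34 minutes


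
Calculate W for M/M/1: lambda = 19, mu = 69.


W = 1/(mu - lambda) = 1/(69 - 19) = 0.02 hours

0.02 hours


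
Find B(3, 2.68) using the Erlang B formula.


B(N,A) = (A^N/N!) / sum(A^k/k!, k=0..N) with N=3, A=2.68 = 0.3061

0.3061


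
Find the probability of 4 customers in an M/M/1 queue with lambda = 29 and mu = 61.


rho = 29/61; P(n) = (1-rho)*rho^n = (1-29/61)*(29/61)^4 = 0.0268

0.0268


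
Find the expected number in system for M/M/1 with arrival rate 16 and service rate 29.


rho = 16/29; L = rho/(1-rho) = 1.23

1.23


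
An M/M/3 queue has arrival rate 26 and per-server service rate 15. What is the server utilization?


rho = lambda/(c*mu) = 26/(3*15) = 0.5778

0.5778


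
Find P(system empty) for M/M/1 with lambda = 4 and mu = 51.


P0 = 1 - rho = 1 - 4/51 = 0.9216

0.9216


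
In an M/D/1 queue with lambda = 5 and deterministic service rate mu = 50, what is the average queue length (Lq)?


M/D/1: Lq = rho^2 / (2*(1-rho)) where rho = 5/50; Lq = 0.01

0.01


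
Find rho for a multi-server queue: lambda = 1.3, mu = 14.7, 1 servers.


rho = lambda / (c * mu) = 1.3 / (1 * 14.7) = 0.0884

0.0884


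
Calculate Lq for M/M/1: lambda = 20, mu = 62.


rho = 20/62; Lq = rho^2/(1-rho) = 0.15

0.15


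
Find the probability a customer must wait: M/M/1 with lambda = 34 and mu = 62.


P(wait) = rho = lambda/mu = 34/62 = 0.5484

0.5484


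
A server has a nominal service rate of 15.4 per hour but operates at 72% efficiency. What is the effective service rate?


Effective rate = mu * efficiency = 15.4 * 0.72 = 11.09 per hour

11.09 per hour


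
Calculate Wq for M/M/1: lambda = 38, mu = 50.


rho = 38/50; Wq = rho/(mu - lambda) = 0.0633 hours

0.0633 hours


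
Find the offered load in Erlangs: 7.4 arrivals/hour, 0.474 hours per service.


Offered load a = lambda * E[S] = 7.4 * 0.474 = 3.51 Erlangs

3.51 Erlangs


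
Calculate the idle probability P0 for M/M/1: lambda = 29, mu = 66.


P0 = 1 - rho = 1 - 29/66 = 0.5606

0.5606


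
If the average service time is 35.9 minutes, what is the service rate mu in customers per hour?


mu = 60 / avg_service_time = 60 / 35.9 = 1.67 per hour

1.67 per hour


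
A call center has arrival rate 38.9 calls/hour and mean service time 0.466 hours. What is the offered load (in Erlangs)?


Offered load a = lambda * E[S] = 38.9 * 0.466 = 18.13 Erlangs

18.13 Erlangs


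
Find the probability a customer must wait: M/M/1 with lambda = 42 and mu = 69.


P(wait) = rho = lambda/mu = 42/69 = 0.6087

0.6087


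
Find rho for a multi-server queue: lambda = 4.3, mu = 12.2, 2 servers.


rho = lambda / (c * mu) = 4.3 / (2 * 12.2) = 0.1762

0.1762


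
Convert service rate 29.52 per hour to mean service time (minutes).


Mean service time = 60/mu = 60/29.52 = 2.03 minutes

2.03 minutes


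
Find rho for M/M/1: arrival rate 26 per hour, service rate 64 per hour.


rho = lambda/mu = 26/64 = 0.4063

0.4063


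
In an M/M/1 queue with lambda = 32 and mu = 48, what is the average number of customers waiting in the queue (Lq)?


rho = 32/48; Lq = rho^2/(1-rho) = 1.33

1.33


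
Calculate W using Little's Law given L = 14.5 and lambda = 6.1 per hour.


W = L / lambda = 14.5 / 6.1 = 2.377 hours

2.377 hours


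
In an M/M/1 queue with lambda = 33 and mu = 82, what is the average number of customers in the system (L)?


rho = 33/82; L = rho/(1-rho) = 0.67

0.67


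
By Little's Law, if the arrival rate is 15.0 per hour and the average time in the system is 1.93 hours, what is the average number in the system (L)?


L = lambda * W = 15.0 * 1.93 = 28.95

28.95


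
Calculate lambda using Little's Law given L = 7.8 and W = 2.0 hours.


lambda = L / W = 7.8 / 2.0 = 3.9 per hour

3.9 per hour


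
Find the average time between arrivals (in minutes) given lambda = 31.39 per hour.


Mean interarrival time = 60/lambda = 60/31.39 = 1.91 minutes

1.91 minutes


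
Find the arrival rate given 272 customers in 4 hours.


lambda = total arrivals / time = 272 / 4 = 68.0 per hour

68.0 per hour


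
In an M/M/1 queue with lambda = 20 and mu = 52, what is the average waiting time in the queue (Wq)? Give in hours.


rho = 20/52; Wq = rho/(mu - lambda) = 0.012 hours

0.012 hours


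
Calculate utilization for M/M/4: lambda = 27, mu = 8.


rho = lambda/(c*mu) = 27/(4*8) = 0.8438

0.8438


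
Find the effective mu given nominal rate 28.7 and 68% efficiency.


Effective rate = mu * efficiency = 28.7 * 0.68 = 19.52 per hour

19.52 per hour


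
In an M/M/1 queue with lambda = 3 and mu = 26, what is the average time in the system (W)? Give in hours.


W = 1/(mu - lambda) = 1/(26 - 3) = 0.0435 hours

0.0435 hours


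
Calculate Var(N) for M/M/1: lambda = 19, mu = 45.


rho = 19/45; Var(N) = rho/(1-rho)^2 = 1.26

1.26


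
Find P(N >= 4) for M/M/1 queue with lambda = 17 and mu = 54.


P(N >= 4) = rho^4 = (17/54)^4 = 0.0098

0.0098


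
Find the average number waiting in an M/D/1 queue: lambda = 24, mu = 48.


M/D/1: Lq = rho^2 / (2*(1-rho)) where rho = 24/48; Lq = 0.25

0.25


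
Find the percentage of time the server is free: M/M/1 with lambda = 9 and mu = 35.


Idle fraction = (1 - rho) * 100 = (1 - 9/35) * 100 = 74.3%

74.3%


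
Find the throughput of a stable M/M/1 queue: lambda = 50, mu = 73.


For a stable queue (lambda < mu), throughput = lambda = 50 per hour

50 per hour


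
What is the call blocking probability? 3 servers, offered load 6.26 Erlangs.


B(N,A) = (A^N/N!) / sum(A^k/k!, k=0..N) with N=3, A=6.26 = 0.6036

0.6036


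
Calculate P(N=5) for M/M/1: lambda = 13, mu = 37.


rho = 13/37; P(n) = (1-rho)*rho^n = (1-13/37)*(13/37)^5 = 0.0035

0.0035


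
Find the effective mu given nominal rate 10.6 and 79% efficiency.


Effective rate = mu * efficiency = 10.6 * 0.79 = 8.37 per hour

8.37 per hour


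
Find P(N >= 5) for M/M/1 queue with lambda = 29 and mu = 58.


P(N >= 5) = rho^5 = (29/58)^5 = 0.0313

0.0313


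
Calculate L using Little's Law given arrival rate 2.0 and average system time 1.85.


L = lambda * W = 2.0 * 1.85 = 3.7

3.7


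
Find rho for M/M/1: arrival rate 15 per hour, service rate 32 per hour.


rho = lambda/mu = 15/32 = 0.4688

0.4688


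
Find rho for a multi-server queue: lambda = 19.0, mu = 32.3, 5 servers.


rho = lambda / (c * mu) = 19.0 / (5 * 32.3) = 0.1176

0.1176


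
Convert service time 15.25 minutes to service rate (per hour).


mu = 60 / avg_service_time = 60 / 15.25 = 3.93 per hour

3.93 per hour


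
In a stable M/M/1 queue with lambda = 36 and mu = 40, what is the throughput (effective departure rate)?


For a stable queue (lambda < mu), throughput = lambda = 36 per hour

36 per hour


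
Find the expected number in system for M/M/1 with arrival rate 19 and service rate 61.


rho = 19/61; L = rho/(1-rho) = 0.45

0.45


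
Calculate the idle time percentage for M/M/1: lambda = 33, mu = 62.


Idle fraction = (1 - rho) * 100 = (1 - 33/62) * 100 = 46.8%

46.8%


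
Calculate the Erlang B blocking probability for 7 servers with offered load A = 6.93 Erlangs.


B(N,A) = (A^N/N!) / sum(A^k/k!, k=0..N) with N=7, A=6.93 = 0.2445

0.2445


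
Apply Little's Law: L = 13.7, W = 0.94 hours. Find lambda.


lambda = L / W = 13.7 / 0.94 = 14.57 per hour

14.57 per hour


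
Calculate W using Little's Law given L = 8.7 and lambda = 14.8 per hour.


W = L / lambda = 8.7 / 14.8 = 0.5878 hours

0.5878 hours


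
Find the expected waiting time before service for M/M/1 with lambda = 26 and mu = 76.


rho = 26/76; Wq = rho/(mu - lambda) = 0.0068 hours

0.0068 hours


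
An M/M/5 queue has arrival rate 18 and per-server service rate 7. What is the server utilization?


rho = lambda/(c*mu) = 18/(5*7) = 0.5143

0.5143


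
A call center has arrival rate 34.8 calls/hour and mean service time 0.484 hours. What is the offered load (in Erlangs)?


Offered load a = lambda * E[S] = 34.8 * 0.484 = 16.84 Erlangs

16.84 Erlangs


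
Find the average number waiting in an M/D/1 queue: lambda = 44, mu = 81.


M/D/1: Lq = rho^2 / (2*(1-rho)) where rho = 44/81; Lq = 0.32

0.32


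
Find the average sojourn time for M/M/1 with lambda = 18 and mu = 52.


W = 1/(mu - lambda) = 1/(52 - 18) = 0.0294 hours

0.0294 hours


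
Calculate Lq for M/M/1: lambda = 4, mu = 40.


rho = 4/40; Lq = rho^2/(1-rho) = 0.01

0.01


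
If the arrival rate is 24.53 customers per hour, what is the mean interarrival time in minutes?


Mean interarrival time = 60/lambda = 60/24.53 = 2.45 minutes

2.45 minutes


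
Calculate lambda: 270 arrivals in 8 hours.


lambda = total arrivals / time = 270 / 8 = 33.75 per hour

33.75 per hour


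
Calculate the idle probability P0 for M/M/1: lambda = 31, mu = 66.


P0 = 1 - rho = 1 - 31/66 = 0.5303

0.5303


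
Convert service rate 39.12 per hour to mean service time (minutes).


Mean service time = 60/mu = 60/39.12 = 1.53 minutes

1.53 minutes


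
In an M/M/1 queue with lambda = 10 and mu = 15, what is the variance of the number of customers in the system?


rho = 10/15; Var(N) = rho/(1-rho)^2 = 6.0

6.0


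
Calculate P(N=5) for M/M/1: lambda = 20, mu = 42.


rho = 20/42; P(n) = (1-rho)*rho^n = (1-20/42)*(20/42)^5 = 0.0128

0.0128


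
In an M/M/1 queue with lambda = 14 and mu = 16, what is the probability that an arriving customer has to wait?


P(wait) = rho = lambda/mu = 14/16 = 0.875

0.875


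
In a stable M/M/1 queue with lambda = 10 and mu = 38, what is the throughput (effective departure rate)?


For a stable queue (lambda < mu), throughput = lambda = 10 per hour

10 per hour


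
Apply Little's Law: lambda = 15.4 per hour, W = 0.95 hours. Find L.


L = lambda * W = 15.4 * 0.95 = 14.63

14.63


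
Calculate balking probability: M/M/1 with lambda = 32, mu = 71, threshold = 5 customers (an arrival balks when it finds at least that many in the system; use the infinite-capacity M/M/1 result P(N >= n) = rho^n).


P(N >= 5) = rho^5 = (32/71)^5 = 0.0186

0.0186


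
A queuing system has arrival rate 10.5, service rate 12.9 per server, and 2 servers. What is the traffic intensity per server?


rho = lambda / (c * mu) = 10.5 / (2 * 12.9) = 0.407

0.407


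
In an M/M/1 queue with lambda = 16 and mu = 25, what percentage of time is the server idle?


Idle fraction = (1 - rho) * 100 = (1 - 16/25) * 100 = 36.0%

36.0%


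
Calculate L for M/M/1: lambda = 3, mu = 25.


rho = 3/25; L = rho/(1-rho) = 0.14

0.14


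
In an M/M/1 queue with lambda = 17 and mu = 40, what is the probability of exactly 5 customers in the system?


rho = 17/40; P(n) = (1-rho)*rho^n = (1-17/40)*(17/40)^5 = 0.008

0.008


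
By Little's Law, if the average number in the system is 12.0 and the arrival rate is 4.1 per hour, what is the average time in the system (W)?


W = L / lambda = 12.0 / 4.1 = 2.9268 hours

2.9268 hours


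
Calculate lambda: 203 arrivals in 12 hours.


lambda = total arrivals / time = 203 / 12 = 16.92 per hour

16.92 per hour


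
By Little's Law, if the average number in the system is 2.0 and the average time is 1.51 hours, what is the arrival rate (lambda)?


lambda = L / W = 2.0 / 1.51 = 1.32 per hour

1.32 per hour


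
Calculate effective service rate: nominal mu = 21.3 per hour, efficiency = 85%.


Effective rate = mu * efficiency = 21.3 * 0.85 = 18.11 per hour

18.11 per hour


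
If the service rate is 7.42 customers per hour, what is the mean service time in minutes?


Mean service time = 60/mu = 60/7.42 = 8.09 minutes

8.09 minutes


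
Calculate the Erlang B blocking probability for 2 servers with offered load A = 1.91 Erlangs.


B(N,A) = (A^N/N!) / sum(A^k/k!, k=0..N) with N=2, A=1.91 = 0.3853

0.3853


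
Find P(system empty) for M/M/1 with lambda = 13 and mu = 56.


P0 = 1 - rho = 1 - 13/56 = 0.7679

0.7679


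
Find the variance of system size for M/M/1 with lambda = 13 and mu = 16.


rho = 13/16; Var(N) = rho/(1-rho)^2 = 23.11

23.11


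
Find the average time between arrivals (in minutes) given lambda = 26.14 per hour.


Mean interarrival time = 60/lambda = 60/26.14 = 2.3 minutes

2.3 minutes


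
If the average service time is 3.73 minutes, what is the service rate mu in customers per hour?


mu = 60 / avg_service_time = 60 / 3.73 = 16.09 per hour

16.09 per hour


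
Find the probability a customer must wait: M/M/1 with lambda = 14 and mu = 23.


P(wait) = rho = lambda/mu = 14/23 = 0.6087

0.6087


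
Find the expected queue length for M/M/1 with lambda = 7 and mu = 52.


rho = 7/52; Lq = rho^2/(1-rho) = 0.02

0.02


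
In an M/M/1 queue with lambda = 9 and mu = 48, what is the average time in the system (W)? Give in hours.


W = 1/(mu - lambda) = 1/(48 - 9) = 0.0256 hours

0.0256 hours


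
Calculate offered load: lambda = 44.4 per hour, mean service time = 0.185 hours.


Offered load a = lambda * E[S] = 44.4 * 0.185 = 8.21 Erlangs

8.21 Erlangs


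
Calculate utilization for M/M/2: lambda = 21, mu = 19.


rho = lambda/(c*mu) = 21/(2*19) = 0.5526

0.5526


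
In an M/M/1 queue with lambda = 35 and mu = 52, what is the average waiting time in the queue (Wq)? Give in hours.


rho = 35/52; Wq = rho/(mu - lambda) = 0.0396 hours

0.0396 hours


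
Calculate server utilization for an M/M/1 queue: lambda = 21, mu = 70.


rho = lambda/mu = 21/70 = 0.3

0.3


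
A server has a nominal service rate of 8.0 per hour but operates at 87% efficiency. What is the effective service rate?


Effective rate = mu * efficiency = 8.0 * 0.87 = 6.96 per hour

6.96 per hour


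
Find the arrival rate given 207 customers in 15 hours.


lambda = total arrivals / time = 207 / 15 = 13.8 per hour

13.8 per hour


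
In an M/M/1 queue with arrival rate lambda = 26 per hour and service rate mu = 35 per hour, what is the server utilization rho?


rho = lambda/mu = 26/35 = 0.7429

0.7429


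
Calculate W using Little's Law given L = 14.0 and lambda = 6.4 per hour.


W = L / lambda = 14.0 / 6.4 = 2.1875 hours

2.1875 hours


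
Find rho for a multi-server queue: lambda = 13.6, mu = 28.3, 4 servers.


rho = lambda / (c * mu) = 13.6 / (4 * 28.3) = 0.1201

0.1201


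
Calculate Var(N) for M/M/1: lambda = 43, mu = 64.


rho = 43/64; Var(N) = rho/(1-rho)^2 = 6.24

6.24


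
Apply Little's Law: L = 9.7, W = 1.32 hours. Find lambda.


lambda = L / W = 9.7 / 1.32 = 7.35 per hour

7.35 per hour


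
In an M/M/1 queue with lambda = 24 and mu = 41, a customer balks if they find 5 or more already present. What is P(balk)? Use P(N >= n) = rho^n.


P(N >= 5) = rho^5 = (24/41)^5 = 0.0687

0.0687


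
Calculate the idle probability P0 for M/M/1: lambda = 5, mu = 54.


P0 = 1 - rho = 1 - 5/54 = 0.9074

0.9074


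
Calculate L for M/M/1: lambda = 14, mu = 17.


rho = 14/17; L = rho/(1-rho) = 4.67

4.67


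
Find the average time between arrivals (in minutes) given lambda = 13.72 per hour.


Mean interarrival time = 60/lambda = 60/13.72 = 4.37 minutes

4.37 minutes


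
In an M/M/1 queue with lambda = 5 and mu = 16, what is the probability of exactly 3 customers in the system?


rho = 5/16; P(n) = (1-rho)*rho^n = (1-5/16)*(5/16)^3 = 0.021

0.021


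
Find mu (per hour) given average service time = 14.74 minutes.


mu = 60 / avg_service_time = 60 / 14.74 = 4.07 per hour

4.07 per hour


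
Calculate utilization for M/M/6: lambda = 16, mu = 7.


rho = lambda/(c*mu) = 16/(6*7) = 0.381

0.381


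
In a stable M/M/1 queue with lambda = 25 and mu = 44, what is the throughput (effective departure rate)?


For a stable queue (lambda < mu), throughput = lambda = 25 per hour

25 per hour


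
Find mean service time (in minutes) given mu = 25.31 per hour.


Mean service time = 60/mu = 60/25.31 = 2.37 minutes

2.37 minutes


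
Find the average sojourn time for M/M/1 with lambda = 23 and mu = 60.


W = 1/(mu - lambda) = 1/(60 - 23) = 0.027 hours

0.027 hours


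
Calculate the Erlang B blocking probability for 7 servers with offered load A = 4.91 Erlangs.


B(N,A) = (A^N/N!) / sum(A^k/k!, k=0..N) with N=7, A=4.91 = 0.1149

0.1149


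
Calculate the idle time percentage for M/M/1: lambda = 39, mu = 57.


Idle fraction = (1 - rho) * 100 = (1 - 39/57) * 100 = 31.6%

31.6%


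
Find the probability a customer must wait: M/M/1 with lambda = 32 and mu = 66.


P(wait) = rho = lambda/mu = 32/66 = 0.4848

0.4848


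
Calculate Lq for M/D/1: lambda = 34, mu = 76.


M/D/1: Lq = rho^2 / (2*(1-rho)) where rho = 34/76; Lq = 0.18

0.18


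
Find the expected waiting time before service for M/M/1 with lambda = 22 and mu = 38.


rho = 22/38; Wq = rho/(mu - lambda) = 0.0362 hours

0.0362 hours


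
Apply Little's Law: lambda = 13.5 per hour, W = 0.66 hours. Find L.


L = lambda * W = 13.5 * 0.66 = 8.91

8.91


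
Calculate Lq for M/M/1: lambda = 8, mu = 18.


rho = 8/18; Lq = rho^2/(1-rho) = 0.36

0.36


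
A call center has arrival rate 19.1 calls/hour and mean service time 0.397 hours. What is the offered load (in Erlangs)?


Offered load a = lambda * E[S] = 19.1 * 0.397 = 7.58 Erlangs

7.58 Erlangs


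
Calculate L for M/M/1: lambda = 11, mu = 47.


rho = 11/47; L = rho/(1-rho) = 0.31

0.31


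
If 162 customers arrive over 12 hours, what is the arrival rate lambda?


lambda = total arrivals / time = 162 / 12 = 13.5 per hour

13.5 per hour


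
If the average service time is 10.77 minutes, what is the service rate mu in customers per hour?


mu = 60 / avg_service_time = 60 / 10.77 = 5.57 per hour

5.57 per hour


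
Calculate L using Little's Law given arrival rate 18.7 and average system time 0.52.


L = lambda * W = 18.7 * 0.52 = 9.72

9.72


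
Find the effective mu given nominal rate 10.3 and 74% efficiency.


Effective rate = mu * efficiency = 10.3 * 0.74 = 7.62 per hour

7.62 per hour


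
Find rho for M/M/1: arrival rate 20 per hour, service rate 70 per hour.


rho = lambda/mu = 20/70 = 0.2857

0.2857


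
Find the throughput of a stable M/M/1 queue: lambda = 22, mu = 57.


For a stable queue (lambda < mu), throughput = lambda = 22 per hour

22 per hour


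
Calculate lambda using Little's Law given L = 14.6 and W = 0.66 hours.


lambda = L / W = 14.6 / 0.66 = 22.12 per hour

22.12 per hour


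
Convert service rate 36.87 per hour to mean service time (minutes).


Mean service time = 60/mu = 60/36.87 = 1.63 minutes

1.63 minutes


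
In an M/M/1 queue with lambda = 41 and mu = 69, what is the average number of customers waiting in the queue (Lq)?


rho = 41/69; Lq = rho^2/(1-rho) = 0.87

0.87


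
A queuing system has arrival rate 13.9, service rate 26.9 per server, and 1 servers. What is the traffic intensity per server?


rho = lambda / (c * mu) = 13.9 / (1 * 26.9) = 0.5167

0.5167


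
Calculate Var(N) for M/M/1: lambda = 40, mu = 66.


rho = 40/66; Var(N) = rho/(1-rho)^2 = 3.91

3.91


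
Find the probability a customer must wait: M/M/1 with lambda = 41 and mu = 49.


P(wait) = rho = lambda/mu = 41/49 = 0.8367

0.8367


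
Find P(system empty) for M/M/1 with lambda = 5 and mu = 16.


P0 = 1 - rho = 1 - 5/16 = 0.6875

0.6875


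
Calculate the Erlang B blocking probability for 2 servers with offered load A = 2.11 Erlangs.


B(N,A) = (A^N/N!) / sum(A^k/k!, k=0..N) with N=2, A=2.11 = 0.4172

0.4172


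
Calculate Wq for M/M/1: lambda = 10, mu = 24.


rho = 10/24; Wq = rho/(mu - lambda) = 0.0298 hours

0.0298 hours


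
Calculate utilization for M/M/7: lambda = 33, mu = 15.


rho = lambda/(c*mu) = 33/(7*15) = 0.3143

0.3143


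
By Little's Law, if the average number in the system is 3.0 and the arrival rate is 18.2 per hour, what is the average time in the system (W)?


W = L / lambda = 3.0 / 18.2 = 0.1648 hours

0.1648 hours


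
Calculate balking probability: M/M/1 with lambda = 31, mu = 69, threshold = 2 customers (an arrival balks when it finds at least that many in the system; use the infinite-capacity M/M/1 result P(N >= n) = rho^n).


P(N >= 2) = rho^2 = (31/69)^2 = 0.2018

0.2018


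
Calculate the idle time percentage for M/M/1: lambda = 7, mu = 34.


Idle fraction = (1 - rho) * 100 = (1 - 7/34) * 100 = 79.4%

79.4%


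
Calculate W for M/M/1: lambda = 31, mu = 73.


W = 1/(mu - lambda) = 1/(73 - 31) = 0.0238 hours

0.0238 hours


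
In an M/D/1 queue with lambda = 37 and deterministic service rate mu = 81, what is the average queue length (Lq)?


M/D/1: Lq = rho^2 / (2*(1-rho)) where rho = 37/81; Lq = 0.19

0.19


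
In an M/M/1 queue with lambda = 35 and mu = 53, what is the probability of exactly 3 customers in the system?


rho = 35/53; P(n) = (1-rho)*rho^n = (1-35/53)*(35/53)^3 = 0.0978

0.0978


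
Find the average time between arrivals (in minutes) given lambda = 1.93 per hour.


Mean interarrival time = 60/lambda = 60/1.93 = 31.09 minutes

31.09 minutes


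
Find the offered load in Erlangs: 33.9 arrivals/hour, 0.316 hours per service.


Offered load a = lambda * E[S] = 33.9 * 0.316 = 10.71 Erlangs

10.71 Erlangs


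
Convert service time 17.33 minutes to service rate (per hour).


mu = 60 / avg_service_time = 60 / 17.33 = 3.46 per hour

3.46 per hour


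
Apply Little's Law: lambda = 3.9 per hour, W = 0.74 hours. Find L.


L = lambda * W = 3.9 * 0.74 = 2.89

2.89


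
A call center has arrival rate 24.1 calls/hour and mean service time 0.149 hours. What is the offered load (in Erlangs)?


Offered load a = lambda * E[S] = 24.1 * 0.149 = 3.59 Erlangs

3.59 Erlangs


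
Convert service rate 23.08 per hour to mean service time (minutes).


Mean service time = 60/mu = 60/23.08 = 2.6 minutes

2.6 minutes


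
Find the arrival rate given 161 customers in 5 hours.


lambda = total arrivals / time = 161 / 5 = 32.2 per hour

32.2 per hour


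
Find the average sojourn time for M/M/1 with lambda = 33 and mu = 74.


W = 1/(mu - lambda) = 1/(74 - 33) = 0.0244 hours

0.0244 hours


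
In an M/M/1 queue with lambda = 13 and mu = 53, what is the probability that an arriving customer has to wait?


P(wait) = rho = lambda/mu = 13/53 = 0.2453

0.2453


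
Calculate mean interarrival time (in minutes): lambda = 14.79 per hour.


Mean interarrival time = 60/lambda = 60/14.79 = 4.06 minutes

4.06 minutes


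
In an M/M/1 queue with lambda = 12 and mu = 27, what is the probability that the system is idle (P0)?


P0 = 1 - rho = 1 - 12/27 = 0.5556

0.5556


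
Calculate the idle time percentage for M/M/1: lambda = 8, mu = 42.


Idle fraction = (1 - rho) * 100 = (1 - 8/42) * 100 = 81.0%

81.0%


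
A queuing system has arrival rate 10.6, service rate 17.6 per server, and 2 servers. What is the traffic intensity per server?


rho = lambda / (c * mu) = 10.6 / (2 * 17.6) = 0.3011

0.3011


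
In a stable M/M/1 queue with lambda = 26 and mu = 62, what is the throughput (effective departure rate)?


For a stable queue (lambda < mu), throughput = lambda = 26 per hour

26 per hour


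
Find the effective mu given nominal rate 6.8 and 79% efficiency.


Effective rate = mu * efficiency = 6.8 * 0.79 = 5.37 per hour

5.37 per hour


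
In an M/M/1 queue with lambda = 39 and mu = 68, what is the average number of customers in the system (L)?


rho = 39/68; L = rho/(1-rho) = 1.34

1.34


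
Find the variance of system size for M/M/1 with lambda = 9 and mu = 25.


rho = 9/25; Var(N) = rho/(1-rho)^2 = 0.88

0.88


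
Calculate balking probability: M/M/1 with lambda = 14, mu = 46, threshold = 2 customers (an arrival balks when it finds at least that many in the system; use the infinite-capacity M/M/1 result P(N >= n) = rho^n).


P(N >= 2) = rho^2 = (14/46)^2 = 0.0926

0.0926


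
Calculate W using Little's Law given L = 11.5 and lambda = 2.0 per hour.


W = L / lambda = 11.5 / 2.0 = 5.75 hours

5.75 hours


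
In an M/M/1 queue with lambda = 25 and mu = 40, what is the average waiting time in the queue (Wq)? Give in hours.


rho = 25/40; Wq = rho/(mu - lambda) = 0.0417 hours

0.0417 hours


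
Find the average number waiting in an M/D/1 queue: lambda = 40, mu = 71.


M/D/1: Lq = rho^2 / (2*(1-rho)) where rho = 40/71; Lq = 0.36

0.36


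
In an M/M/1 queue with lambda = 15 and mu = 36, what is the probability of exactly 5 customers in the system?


rho = 15/36; P(n) = (1-rho)*rho^n = (1-15/36)*(15/36)^5 = 0.0073

0.0073


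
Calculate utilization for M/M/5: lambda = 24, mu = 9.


rho = lambda/(c*mu) = 24/(5*9) = 0.5333

0.5333


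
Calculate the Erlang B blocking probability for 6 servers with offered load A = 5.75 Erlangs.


B(N,A) = (A^N/N!) / sum(A^k/k!, k=0..N) with N=6, A=5.75 = 0.2472

0.2472


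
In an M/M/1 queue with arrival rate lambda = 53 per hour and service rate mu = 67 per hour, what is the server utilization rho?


rho = lambda/mu = 53/67 = 0.791

0.791


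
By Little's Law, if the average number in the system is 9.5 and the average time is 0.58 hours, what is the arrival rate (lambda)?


lambda = L / W = 9.5 / 0.58 = 16.38 per hour

16.38 per hour


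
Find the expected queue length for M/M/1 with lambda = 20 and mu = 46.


rho = 20/46; Lq = rho^2/(1-rho) = 0.33

0.33


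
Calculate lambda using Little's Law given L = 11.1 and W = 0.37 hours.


lambda = L / W = 11.1 / 0.37 = 30.0 per hour

30.0 per hour


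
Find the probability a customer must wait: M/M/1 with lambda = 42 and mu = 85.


P(wait) = rho = lambda/mu = 42/85 = 0.4941

0.4941


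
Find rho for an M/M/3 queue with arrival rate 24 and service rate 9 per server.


rho = lambda/(c*mu) = 24/(3*9) = 0.8889

0.8889


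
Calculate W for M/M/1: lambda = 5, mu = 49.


W = 1/(mu - lambda) = 1/(49 - 5) = 0.0227 hours

0.0227 hours


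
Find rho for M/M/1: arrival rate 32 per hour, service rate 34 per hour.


rho = lambda/mu = 32/34 = 0.9412

0.9412


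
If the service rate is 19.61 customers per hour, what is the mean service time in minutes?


Mean service time = 60/mu = 60/19.61 = 3.06 minutes

3.06 minutes


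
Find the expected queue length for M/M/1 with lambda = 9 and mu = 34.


rho = 9/34; Lq = rho^2/(1-rho) = 0.1

0.1


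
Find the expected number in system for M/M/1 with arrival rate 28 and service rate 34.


rho = 28/34; L = rho/(1-rho) = 4.67

4.67


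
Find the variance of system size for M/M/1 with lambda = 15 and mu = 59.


rho = 15/59; Var(N) = rho/(1-rho)^2 = 0.46

0.46


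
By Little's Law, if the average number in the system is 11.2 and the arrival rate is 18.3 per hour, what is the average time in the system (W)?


W = L / lambda = 11.2 / 18.3 = 0.612 hours

0.612 hours


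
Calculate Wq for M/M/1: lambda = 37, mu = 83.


rho = 37/83; Wq = rho/(mu - lambda) = 0.0097 hours

0.0097 hours


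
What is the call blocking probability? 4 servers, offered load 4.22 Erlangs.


B(N,A) = (A^N/N!) / sum(A^k/k!, k=0..N) with N=4, A=4.22 = 0.3315

0.3315


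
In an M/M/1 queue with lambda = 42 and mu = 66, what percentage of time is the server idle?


Idle fraction = (1 - rho) * 100 = (1 - 42/66) * 100 = 36.4%

36.4%


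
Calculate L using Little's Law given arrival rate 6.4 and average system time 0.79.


L = lambda * W = 6.4 * 0.79 = 5.06

5.06


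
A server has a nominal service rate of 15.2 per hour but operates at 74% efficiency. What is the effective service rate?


Effective rate = mu * efficiency = 15.2 * 0.74 = 11.25 per hour

11.25 per hour


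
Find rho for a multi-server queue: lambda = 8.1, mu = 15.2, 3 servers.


rho = lambda / (c * mu) = 8.1 / (3 * 15.2) = 0.1776

0.1776


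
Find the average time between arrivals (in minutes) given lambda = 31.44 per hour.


Mean interarrival time = 60/lambda = 60/31.44 = 1.91 minutes

1.91 minutes


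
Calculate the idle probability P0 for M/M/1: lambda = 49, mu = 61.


P0 = 1 - rho = 1 - 49/61 = 0.1967

0.1967


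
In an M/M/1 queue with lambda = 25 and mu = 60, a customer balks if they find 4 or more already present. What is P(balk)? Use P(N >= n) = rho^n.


P(N >= 4) = rho^4 = (25/60)^4 = 0.0301

0.0301


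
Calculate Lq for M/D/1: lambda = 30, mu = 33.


M/D/1: Lq = rho^2 / (2*(1-rho)) where rho = 30/33; Lq = 4.55

4.55


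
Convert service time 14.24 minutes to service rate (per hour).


mu = 60 / avg_service_time = 60 / 14.24 = 4.21 per hour

4.21 per hour


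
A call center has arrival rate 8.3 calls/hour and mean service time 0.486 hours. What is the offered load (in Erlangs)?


Offered load a = lambda * E[S] = 8.3 * 0.486 = 4.03 Erlangs

4.03 Erlangs


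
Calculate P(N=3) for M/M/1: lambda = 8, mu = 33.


rho = 8/33; P(n) = (1-rho)*rho^n = (1-8/33)*(8/33)^3 = 0.0108

0.0108


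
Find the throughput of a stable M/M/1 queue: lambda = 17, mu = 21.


For a stable queue (lambda < mu), throughput = lambda = 17 per hour

17 per hour


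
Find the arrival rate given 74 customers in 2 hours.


lambda = total arrivals / time = 74 / 2 = 37.0 per hour

37.0 per hour


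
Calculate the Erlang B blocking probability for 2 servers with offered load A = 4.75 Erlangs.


B(N,A) = (A^N/N!) / sum(A^k/k!, k=0..N) with N=2, A=4.75 = 0.6624

0.6624


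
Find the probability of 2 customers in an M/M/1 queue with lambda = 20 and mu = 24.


rho = 20/24; P(n) = (1-rho)*rho^n = (1-20/24)*(20/24)^2 = 0.1157

0.1157


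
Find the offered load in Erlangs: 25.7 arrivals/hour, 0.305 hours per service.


Offered load a = lambda * E[S] = 25.7 * 0.305 = 7.84 Erlangs

7.84 Erlangs


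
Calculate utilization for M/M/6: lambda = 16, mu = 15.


rho = lambda/(c*mu) = 16/(6*15) = 0.1778

0.1778


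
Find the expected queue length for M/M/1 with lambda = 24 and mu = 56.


rho = 24/56; Lq = rho^2/(1-rho) = 0.32

0.32


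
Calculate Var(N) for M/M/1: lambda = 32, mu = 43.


rho = 32/43; Var(N) = rho/(1-rho)^2 = 11.37

11.37
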